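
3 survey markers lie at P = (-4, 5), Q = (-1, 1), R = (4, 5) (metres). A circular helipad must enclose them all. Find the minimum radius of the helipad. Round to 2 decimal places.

4.00

Side lengths²: PQ² = 25, PR² = 64, QR² = 41.
Since PR² = 64 < 41 + 25 = 66, the triangle is acute, so the smallest enclosing circle is the circumcircle.
Circumcentre = (0, 4.875), r² = 16.015625.
r = √(16.015625) ≈ 4.00.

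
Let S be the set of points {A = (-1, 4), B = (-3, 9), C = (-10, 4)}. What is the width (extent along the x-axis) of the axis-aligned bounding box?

9

max x = -1, min x = -10, so width = 9.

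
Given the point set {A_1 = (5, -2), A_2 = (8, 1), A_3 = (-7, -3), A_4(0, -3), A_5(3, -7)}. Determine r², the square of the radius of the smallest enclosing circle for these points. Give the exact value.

By Welzl's lemma the MEC is supported by two points (diametrically opposite) or three points (on a circumcircle).
The farthest pair is A_2–A_3 with squared distance 241. The circle on this segment as diameter has centre (0.5, -1) and r² = 241/4 = 60.25.
Check A_1: distance² to centre = 21.25 ≤ 60.25, so it lies inside.
All remaining points lie in this disk, and no smaller disk contains both endpoints, so this is the minimum enclosing circle.

60.25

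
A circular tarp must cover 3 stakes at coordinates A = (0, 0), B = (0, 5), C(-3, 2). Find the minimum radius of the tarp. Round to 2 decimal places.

2.55

Side lengths²: AB² = 25, AC² = 13, BC² = 18.
Since AB² = 25 < 18 + 13 = 31, the triangle is acute, so the smallest enclosing circle is the circumcircle.
Circumcentre = (-0.5, 2.5), r² = 6.5.
r = √(6.5) ≈ 2.55.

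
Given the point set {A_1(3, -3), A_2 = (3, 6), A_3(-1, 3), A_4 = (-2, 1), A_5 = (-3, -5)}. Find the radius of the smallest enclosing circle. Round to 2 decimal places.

The farthest pair is A_2–A_5 with squared distance 157. The circle on this segment as diameter has centre (0, 0.5) and r² = 157/4 = 39.25.
Check A_1: distance² to centre = 21.25 ≤ 39.25, so it lies inside.
All remaining points lie in this disk, and no smaller disk contains both endpoints, so this is the minimum enclosing circle.
r = √(39.25) ≈ 6.26.

6.26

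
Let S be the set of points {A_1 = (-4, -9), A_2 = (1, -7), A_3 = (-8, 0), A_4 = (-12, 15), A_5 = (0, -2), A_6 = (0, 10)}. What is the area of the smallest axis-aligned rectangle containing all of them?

x ranges over [-12, 1], width 13.
y ranges over [-9, 15], height 24.
Area = 13 × 24 = 312.

312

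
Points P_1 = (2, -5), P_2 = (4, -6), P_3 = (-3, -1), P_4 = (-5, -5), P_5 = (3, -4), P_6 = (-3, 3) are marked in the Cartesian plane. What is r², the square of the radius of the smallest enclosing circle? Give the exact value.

45305/1369

A smallest enclosing disk is always determined by at most three of the input points on its boundary.
The minimum enclosing circle is determined by three boundary points: P_2, P_4, P_6.
Their circumcentre is (-4/37, -73/37) with r² = 45305/1369.
The farthest remaining point P_5 is at distance² 18850/1369 ≤ 45305/1369.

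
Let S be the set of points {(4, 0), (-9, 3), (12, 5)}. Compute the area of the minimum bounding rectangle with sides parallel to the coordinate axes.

x ranges over [-9, 12], width 21.
y ranges over [0, 5], height 5.
Area = 21 × 5 = 105.

105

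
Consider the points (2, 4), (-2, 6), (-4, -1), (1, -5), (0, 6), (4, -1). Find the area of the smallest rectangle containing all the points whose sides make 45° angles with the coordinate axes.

In coordinates u = x + y, v = x − y the rectangle is axis-aligned; the map (x,y)→(u,v) scales areas by 2.
u-values: 6, 4, -5, -4, 6, 3; range = 6 − (-5) = 11.
v-values: -2, -8, -3, 6, -6, 5; range = 6 − (-8) = 14.
Area = (11 × 14) / 2 = 77.

77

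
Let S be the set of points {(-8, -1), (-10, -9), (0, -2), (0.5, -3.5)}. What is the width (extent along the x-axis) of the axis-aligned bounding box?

10.5

max x = 0.5, min x = -10, so width = 10.5.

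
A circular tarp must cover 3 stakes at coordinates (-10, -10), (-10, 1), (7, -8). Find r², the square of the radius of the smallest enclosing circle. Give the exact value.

54205/578

Call the three points A, B, C in the order given.
Side lengths²: AB² = 121, AC² = 293, BC² = 370.
Since BC² = 370 < 293 + 121 = 414, the triangle is acute, so the smallest enclosing circle is the circumcircle.
Circumcentre = (-69/34, -4.5), r² = 54205/578.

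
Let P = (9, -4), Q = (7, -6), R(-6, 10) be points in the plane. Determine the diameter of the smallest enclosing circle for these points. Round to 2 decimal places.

20.63

Side lengths²: PQ² = 8, PR² = 421, QR² = 425.
Since QR² = 425 < 421 + 8 = 429, the triangle is acute, so the smallest enclosing circle is the circumcircle.
Circumcentre = (45/58, 129/58), r² = 178925/1682.
Diameter = 2r = 2√(178925/1682) ≈ 20.63.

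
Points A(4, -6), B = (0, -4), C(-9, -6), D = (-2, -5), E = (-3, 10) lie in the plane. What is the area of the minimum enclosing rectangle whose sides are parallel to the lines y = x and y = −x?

253

In coordinates u = x + y, v = x − y the rectangle is axis-aligned; the map (x,y)→(u,v) scales areas by 2.
u-values: -2, -4, -15, -7, 7; range = 7 − (-15) = 22.
v-values: 10, 4, -3, 3, -13; range = 10 − (-13) = 23.
Area = (22 × 23) / 2 = 253.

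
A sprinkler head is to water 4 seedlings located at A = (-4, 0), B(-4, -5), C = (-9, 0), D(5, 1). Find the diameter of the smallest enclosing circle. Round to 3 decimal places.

The farthest pair is C–D with squared distance 197. The circle on this segment as diameter has centre (-2, 0.5) and r² = 197/4 = 49.25.
Check A: distance² to centre = 4.25 ≤ 49.25, so it lies inside.
All remaining points lie in this disk, and no smaller disk contains both endpoints, so this is the minimum enclosing circle.
Diameter = 2r = 2√(49.25) ≈ 14.036.

14.036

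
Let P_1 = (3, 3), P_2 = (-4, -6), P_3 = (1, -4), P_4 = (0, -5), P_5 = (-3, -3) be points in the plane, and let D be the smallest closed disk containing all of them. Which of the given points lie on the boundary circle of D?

P_1, P_2

The farthest pair is P_1–P_2 with squared distance 130. The circle on this segment as diameter has centre (-0.5, -1.5) and r² = 130/4 = 32.5.
Check P_3: distance² to centre = 8.5 ≤ 32.5, so it lies inside.
All remaining points lie in this disk, and no smaller disk contains both endpoints, so this is the minimum enclosing circle.
The points at distance exactly r from the centre are P_1, P_2 — 2 points.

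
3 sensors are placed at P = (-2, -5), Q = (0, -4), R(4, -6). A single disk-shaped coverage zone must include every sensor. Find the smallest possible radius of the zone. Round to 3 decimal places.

3.041

Side lengths²: PQ² = 5, PR² = 37, QR² = 20.
Since PR² = 37 ≥ 20 + 5 = 25, the angle opposite PR is not acute, so the smallest enclosing circle has PR as diameter.
Centre = midpoint of PR = (1, -5.5), r² = 37/4 = 9.25.
r = √(9.25) ≈ 3.041.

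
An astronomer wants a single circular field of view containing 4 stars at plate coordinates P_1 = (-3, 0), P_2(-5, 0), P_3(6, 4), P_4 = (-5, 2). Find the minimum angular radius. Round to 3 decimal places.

5.852

The farthest pair is P_2–P_3 with squared distance 137. The circle on this segment as diameter has centre (0.5, 2) and r² = 137/4 = 34.25.
Check P_1: distance² to centre = 16.25 ≤ 34.25, so it lies inside.
All remaining points lie in this disk, and no smaller disk contains both endpoints, so this is the minimum enclosing circle.
r = √(34.25) ≈ 5.852.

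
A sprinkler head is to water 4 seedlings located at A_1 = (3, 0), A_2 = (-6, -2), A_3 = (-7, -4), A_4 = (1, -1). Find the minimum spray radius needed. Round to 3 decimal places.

5.385

A smallest enclosing disk is always determined by at most three of the input points on its boundary.
The farthest pair is A_1–A_3 with squared distance 116. The circle on this segment as diameter has centre (-2, -2) and r² = 116/4 = 29.
Check A_2: distance² to centre = 16 ≤ 29, so it lies inside.
All remaining points lie in this disk, and no smaller disk contains both endpoints, so this is the minimum enclosing circle.
r = √29 ≈ 5.385.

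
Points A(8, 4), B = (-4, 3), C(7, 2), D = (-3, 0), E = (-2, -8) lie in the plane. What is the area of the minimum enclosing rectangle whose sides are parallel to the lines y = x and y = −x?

In coordinates u = x + y, v = x − y the rectangle is axis-aligned; the map (x,y)→(u,v) scales areas by 2.
u-values: 12, -1, 9, -3, -10; range = 12 − (-10) = 22.
v-values: 4, -7, 5, -3, 6; range = 6 − (-7) = 13.
Area = (22 × 13) / 2 = 143.

143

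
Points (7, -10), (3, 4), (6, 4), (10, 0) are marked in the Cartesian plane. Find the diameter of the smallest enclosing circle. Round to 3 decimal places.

The farthest pair is (7, -10)–(3, 4) with squared distance 212. The circle on this segment as diameter has centre (5, -3) and r² = 212/4 = 53.
Check (6, 4): distance² to centre = 50 ≤ 53, so it lies inside.
All remaining points lie in this disk, and no smaller disk contains both endpoints, so this is the minimum enclosing circle.
Diameter = 2r = 2√53 ≈ 14.560.

14.560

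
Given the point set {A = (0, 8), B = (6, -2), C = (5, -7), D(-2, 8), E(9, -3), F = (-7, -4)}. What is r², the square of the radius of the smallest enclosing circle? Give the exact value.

A smallest enclosing disk is always determined by at most three of the input points on its boundary.
The minimum enclosing circle is determined by three boundary points: D, E, F.
Their circumcentre is (27/34, -7/34) with r² = 43433/578.
The farthest remaining point A is at distance² 39285/578 ≤ 43433/578.

43433/578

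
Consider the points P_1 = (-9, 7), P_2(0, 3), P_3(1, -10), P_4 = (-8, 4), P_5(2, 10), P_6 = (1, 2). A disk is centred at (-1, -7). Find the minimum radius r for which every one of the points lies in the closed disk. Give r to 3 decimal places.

The required radius is the distance from (-1, -7) to the farthest point.
Squared distances: 260, 101, 13, 170, 298, 85.
Maximum is 298, attained at P_5.
r = √298 ≈ 17.263.

17.263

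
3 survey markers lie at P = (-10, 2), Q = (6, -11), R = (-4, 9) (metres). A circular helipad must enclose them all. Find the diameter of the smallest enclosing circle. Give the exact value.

Side lengths²: PQ² = 425, PR² = 85, QR² = 500.
Since QR² = 500 < 425 + 85 = 510, the triangle is acute, so the smallest enclosing circle is the circumcircle.
Circumcentre = (14/19, -43/38), r² = 180625/1444.
Diameter = 2r = 2√(180625/1444) = 425/19.

425/19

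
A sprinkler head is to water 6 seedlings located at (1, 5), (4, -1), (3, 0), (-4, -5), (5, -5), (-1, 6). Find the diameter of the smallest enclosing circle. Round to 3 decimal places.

12.988

By Welzl's lemma the MEC is supported by two points (diametrically opposite) or three points (on a circumcircle).
The minimum enclosing circle is determined by three boundary points: (-4, -5), (5, -5), (-1, 6).
Their circumcentre is (0.5, -7/22) with r² = 10205/242.
The farthest remaining point (1, 5) is at distance² 6905/242 ≤ 10205/242.
Diameter = 2r = 2√(10205/242) ≈ 12.988.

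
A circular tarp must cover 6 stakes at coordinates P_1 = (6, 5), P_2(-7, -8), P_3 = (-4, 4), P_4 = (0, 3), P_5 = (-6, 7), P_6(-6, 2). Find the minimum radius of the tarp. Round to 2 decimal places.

The minimum enclosing circle is determined by three boundary points: P_1, P_2, P_5.
Their circumcentre is (-8/7, -6/7) with r² = 4181/49.
The farthest remaining point P_3 is at distance² 1556/49 ≤ 4181/49.
r = √(4181/49) ≈ 9.24.

9.24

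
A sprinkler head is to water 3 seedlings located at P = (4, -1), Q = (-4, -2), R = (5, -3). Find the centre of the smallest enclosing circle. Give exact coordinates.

(0.5, -2.5)

Side lengths²: PQ² = 65, PR² = 5, QR² = 82.
Since QR² = 82 ≥ 65 + 5 = 70, the angle opposite QR is not acute, so the smallest enclosing circle has QR as diameter.
Centre = midpoint of QR = (0.5, -2.5), r² = 82/4 = 20.5.
Centre = (0.5, -2.5).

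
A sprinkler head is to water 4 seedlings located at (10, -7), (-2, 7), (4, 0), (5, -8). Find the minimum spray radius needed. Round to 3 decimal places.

9.220

By Welzl's lemma the MEC is supported by two points (diametrically opposite) or three points (on a circumcircle).
The farthest pair is (10, -7)–(-2, 7) with squared distance 340. The circle on this segment as diameter has centre (4, 0) and r² = 340/4 = 85.
Check (4, 0): distance² to centre = 0 ≤ 85, so it lies inside.
All remaining points lie in this disk, and no smaller disk contains both endpoints, so this is the minimum enclosing circle.
r = √85 ≈ 9.220.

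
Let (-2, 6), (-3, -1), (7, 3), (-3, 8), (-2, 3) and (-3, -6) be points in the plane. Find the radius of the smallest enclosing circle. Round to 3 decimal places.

The minimum enclosing circle is determined by three boundary points: (7, 3), (-3, 8), (-3, -6).
Their circumcentre is (-0.25, 1) with r² = 56.5625.
The farthest remaining point (-2, 6) is at distance² 28.0625 ≤ 56.5625.
r = √(56.5625) ≈ 7.521.

7.521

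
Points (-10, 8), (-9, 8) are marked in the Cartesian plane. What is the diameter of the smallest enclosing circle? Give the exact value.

The smallest circle enclosing two points has them as diameter endpoints.
Centre = midpoint = (-9.5, 8); r² = |(-10, 8)−(-9, 8)|²/4 = 1/4 = 0.25.
Diameter = 2r = 2√(0.25) = 1.

1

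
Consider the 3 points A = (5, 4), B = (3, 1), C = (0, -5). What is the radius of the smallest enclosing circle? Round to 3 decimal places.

Side lengths²: AB² = 13, AC² = 106, BC² = 45.
Since AC² = 106 ≥ 45 + 13 = 58, the angle opposite AC is not acute, so the smallest enclosing circle has AC as diameter.
Centre = midpoint of AC = (2.5, -0.5), r² = 106/4 = 26.5.
r = √(26.5) ≈ 5.148.

5.148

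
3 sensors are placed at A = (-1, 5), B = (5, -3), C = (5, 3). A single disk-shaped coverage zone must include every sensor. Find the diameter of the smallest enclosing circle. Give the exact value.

10

Side lengths²: AB² = 100, AC² = 40, BC² = 36.
Since AB² = 100 ≥ 40 + 36 = 76, the angle opposite AB is not acute, so the smallest enclosing circle has AB as diameter.
Centre = midpoint of AB = (2, 1), r² = 100/4 = 25.
Diameter = 2r = 2√25 = 10.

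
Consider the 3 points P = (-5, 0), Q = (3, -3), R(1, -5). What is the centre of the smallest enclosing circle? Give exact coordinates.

(-1, -1.5)

Side lengths²: PQ² = 73, PR² = 61, QR² = 8.
Since PQ² = 73 ≥ 61 + 8 = 69, the angle opposite PQ is not acute, so the smallest enclosing circle has PQ as diameter.
Centre = midpoint of PQ = (-1, -1.5), r² = 73/4 = 18.25.
Centre = (-1, -1.5).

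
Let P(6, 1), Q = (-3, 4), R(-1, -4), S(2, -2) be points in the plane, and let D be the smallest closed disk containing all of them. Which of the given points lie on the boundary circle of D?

A smallest enclosing disk is always determined by at most three of the input points on its boundary.
The minimum enclosing circle is determined by three boundary points: P, Q, R.
Their circumcentre is (10/11, 8/11) with r² = 3145/121.
The farthest remaining point S is at distance² 1044/121 ≤ 3145/121.
The points at distance exactly r from the centre are P, Q, R — 3 points.

P, Q, R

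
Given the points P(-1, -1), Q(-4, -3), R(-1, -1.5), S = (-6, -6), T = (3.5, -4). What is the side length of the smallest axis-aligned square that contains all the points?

9.5

The bounding box has width 9.5 and height 5.
An axis-aligned square enclosing the set must have side ≥ max(width, height).
So the minimum side is max(9.5, 5) = 9.5.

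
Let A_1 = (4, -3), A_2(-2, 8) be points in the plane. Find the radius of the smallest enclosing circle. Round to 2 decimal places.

The smallest circle enclosing two points has them as diameter endpoints.
Centre = midpoint = (1, 2.5); r² = |A_1A_2|²/4 = 157/4 = 39.25.
r = √(39.25) ≈ 6.26.

6.26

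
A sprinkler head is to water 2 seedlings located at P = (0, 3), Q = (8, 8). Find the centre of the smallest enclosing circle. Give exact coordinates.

(4, 5.5)

The smallest circle enclosing two points has them as diameter endpoints.
Centre = midpoint = (4, 5.5); r² = |PQ|²/4 = 89/4 = 22.25.
Centre = (4, 5.5).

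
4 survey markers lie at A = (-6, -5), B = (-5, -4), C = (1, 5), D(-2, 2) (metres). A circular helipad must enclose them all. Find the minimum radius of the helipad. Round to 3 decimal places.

6.103

A smallest enclosing disk is always determined by at most three of the input points on its boundary.
The farthest pair is A–C with squared distance 149. The circle on this segment as diameter has centre (-2.5, 0) and r² = 149/4 = 37.25.
Check B: distance² to centre = 22.25 ≤ 37.25, so it lies inside.
All remaining points lie in this disk, and no smaller disk contains both endpoints, so this is the minimum enclosing circle.
r = √(37.25) ≈ 6.103.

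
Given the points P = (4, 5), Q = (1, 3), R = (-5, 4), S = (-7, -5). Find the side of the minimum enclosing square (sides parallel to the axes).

11

The bounding box has width 11 and height 10.
An axis-aligned square enclosing the set must have side ≥ max(width, height).
So the minimum side is max(11, 10) = 11.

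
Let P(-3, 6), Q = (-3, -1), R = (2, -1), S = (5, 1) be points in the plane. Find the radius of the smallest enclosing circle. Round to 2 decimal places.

The minimum enclosing circle is determined by three boundary points: P, Q, S.
Their circumcentre is (0.375, 2.5) with r² = 23.640625.
The farthest remaining point R is at distance² 14.890625 ≤ 23.640625.
r = √(23.640625) ≈ 4.86.

4.86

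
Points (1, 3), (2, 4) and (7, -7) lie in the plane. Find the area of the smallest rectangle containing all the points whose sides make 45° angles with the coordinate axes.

48

In coordinates u = x + y, v = x − y the rectangle is axis-aligned; the map (x,y)→(u,v) scales areas by 2.
u-values: 4, 6, 0; range = 6 − 0 = 6.
v-values: -2, -2, 14; range = 14 − (-2) = 16.
Area = (6 × 16) / 2 = 48.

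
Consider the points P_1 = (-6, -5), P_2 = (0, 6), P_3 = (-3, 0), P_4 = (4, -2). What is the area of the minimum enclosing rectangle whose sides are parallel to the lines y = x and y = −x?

102

In coordinates u = x + y, v = x − y the rectangle is axis-aligned; the map (x,y)→(u,v) scales areas by 2.
u-values: -11, 6, -3, 2; range = 6 − (-11) = 17.
v-values: -1, -6, -3, 6; range = 6 − (-6) = 12.
Area = (17 × 12) / 2 = 102.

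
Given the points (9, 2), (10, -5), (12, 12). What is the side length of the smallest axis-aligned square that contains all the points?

The bounding box has width 3 and height 17.
An axis-aligned square enclosing the set must have side ≥ max(width, height).
So the minimum side is max(3, 17) = 17.

17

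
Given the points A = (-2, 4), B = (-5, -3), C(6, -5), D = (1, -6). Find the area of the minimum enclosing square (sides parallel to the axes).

121

The bounding box has width 11 and height 10.
An axis-aligned square enclosing the set must have side ≥ max(width, height).
So the minimum side is max(11, 10) = 11.
Area = 11² = 121.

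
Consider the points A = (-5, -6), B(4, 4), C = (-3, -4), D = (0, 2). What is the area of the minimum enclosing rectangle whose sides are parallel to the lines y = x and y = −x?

28.5

In coordinates u = x + y, v = x − y the rectangle is axis-aligned; the map (x,y)→(u,v) scales areas by 2.
u-values: -11, 8, -7, 2; range = 8 − (-11) = 19.
v-values: 1, 0, 1, -2; range = 1 − (-2) = 3.
Area = (19 × 3) / 2 = 28.5.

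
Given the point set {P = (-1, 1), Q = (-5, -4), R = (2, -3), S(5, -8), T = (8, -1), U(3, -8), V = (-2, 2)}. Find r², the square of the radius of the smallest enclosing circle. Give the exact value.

The minimum enclosing circle of a finite set is fixed by two of the points (as a diameter) or three (as a circumcircle).
The farthest pair is Q–T with squared distance 178. The circle on this segment as diameter has centre (1.5, -2.5) and r² = 178/4 = 44.5.
Check P: distance² to centre = 18.5 ≤ 44.5, so it lies inside.
All remaining points lie in this disk, and no smaller disk contains both endpoints, so this is the minimum enclosing circle.

44.5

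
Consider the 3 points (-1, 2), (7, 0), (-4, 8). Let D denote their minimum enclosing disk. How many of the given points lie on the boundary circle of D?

2

Call the three points A, B, C in the order given.
Side lengths²: AB² = 68, AC² = 45, BC² = 185.
Since BC² = 185 ≥ 68 + 45 = 113, the angle opposite BC is not acute, so the smallest enclosing circle has BC as diameter.
Centre = midpoint of BC = (1.5, 4), r² = 185/4 = 46.25.
The points at distance exactly r from the centre are (7, 0), (-4, 8) — 2 points.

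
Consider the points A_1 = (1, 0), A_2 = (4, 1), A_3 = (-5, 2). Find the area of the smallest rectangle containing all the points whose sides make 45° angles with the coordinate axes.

In coordinates u = x + y, v = x − y the rectangle is axis-aligned; the map (x,y)→(u,v) scales areas by 2.
u-values: 1, 5, -3; range = 5 − (-3) = 8.
v-values: 1, 3, -7; range = 3 − (-7) = 10.
Area = (8 × 10) / 2 = 40.

40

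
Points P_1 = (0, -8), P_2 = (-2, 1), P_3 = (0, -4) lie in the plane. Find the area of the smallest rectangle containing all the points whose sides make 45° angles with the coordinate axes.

38.5

In coordinates u = x + y, v = x − y the rectangle is axis-aligned; the map (x,y)→(u,v) scales areas by 2.
u-values: -8, -1, -4; range = -1 − (-8) = 7.
v-values: 8, -3, 4; range = 8 − (-3) = 11.
Area = (7 × 11) / 2 = 38.5.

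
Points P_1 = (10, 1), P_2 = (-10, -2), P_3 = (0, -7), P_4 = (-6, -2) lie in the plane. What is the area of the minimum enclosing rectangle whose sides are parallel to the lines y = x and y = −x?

In coordinates u = x + y, v = x − y the rectangle is axis-aligned; the map (x,y)→(u,v) scales areas by 2.
u-values: 11, -12, -7, -8; range = 11 − (-12) = 23.
v-values: 9, -8, 7, -4; range = 9 − (-8) = 17.
Area = (23 × 17) / 2 = 195.5.

195.5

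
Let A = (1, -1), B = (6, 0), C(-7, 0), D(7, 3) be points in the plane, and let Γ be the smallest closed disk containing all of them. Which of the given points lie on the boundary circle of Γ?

By Welzl's lemma the MEC is supported by two points (diametrically opposite) or three points (on a circumcircle).
The farthest pair is C–D with squared distance 205. The circle on this segment as diameter has centre (0, 1.5) and r² = 205/4 = 51.25.
Check A: distance² to centre = 7.25 ≤ 51.25, so it lies inside.
All remaining points lie in this disk, and no smaller disk contains both endpoints, so this is the minimum enclosing circle.
The points at distance exactly r from the centre are C, D — 2 points.

C, D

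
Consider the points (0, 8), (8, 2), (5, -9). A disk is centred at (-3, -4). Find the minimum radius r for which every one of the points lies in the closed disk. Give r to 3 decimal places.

12.530

The required radius is the distance from (-3, -4) to the farthest point.
Squared distances: 153, 157, 89.
Maximum is 157, attained at (8, 2).
r = √157 ≈ 12.530.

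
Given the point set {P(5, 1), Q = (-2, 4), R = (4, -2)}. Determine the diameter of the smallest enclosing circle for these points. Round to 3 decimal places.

Side lengths²: PQ² = 58, PR² = 10, QR² = 72.
Since QR² = 72 ≥ 58 + 10 = 68, the angle opposite QR is not acute, so the smallest enclosing circle has QR as diameter.
Centre = midpoint of QR = (1, 1), r² = 72/4 = 18.
Diameter = 2r = 2√18 ≈ 8.485.

8.485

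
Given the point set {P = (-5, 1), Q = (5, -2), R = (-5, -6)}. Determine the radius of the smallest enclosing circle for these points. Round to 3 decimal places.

5.622

Side lengths²: PQ² = 109, PR² = 49, QR² = 116.
Since QR² = 116 < 109 + 49 = 158, the triangle is acute, so the smallest enclosing circle is the circumcircle.
Circumcentre = (-0.6, -2.5), r² = 31.61.
r = √(31.61) ≈ 5.622.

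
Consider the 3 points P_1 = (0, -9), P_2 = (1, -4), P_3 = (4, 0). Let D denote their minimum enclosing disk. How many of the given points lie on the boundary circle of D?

Side lengths²: P_1P_2² = 26, P_1P_3² = 97, P_2P_3² = 25.
Since P_1P_3² = 97 ≥ 26 + 25 = 51, the angle opposite P_1P_3 is not acute, so the smallest enclosing circle has P_1P_3 as diameter.
Centre = midpoint of P_1P_3 = (2, -4.5), r² = 97/4 = 24.25.
The points at distance exactly r from the centre are P_1, P_3 — 2 points.

2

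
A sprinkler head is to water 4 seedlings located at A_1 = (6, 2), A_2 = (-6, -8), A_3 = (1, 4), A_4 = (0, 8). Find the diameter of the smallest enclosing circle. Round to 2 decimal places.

By Welzl's lemma the MEC is supported by two points (diametrically opposite) or three points (on a circumcircle).
The minimum enclosing circle is determined by three boundary points: A_1, A_2, A_4.
Their circumcentre is (-25/11, -3/11) with r² = 8906/121.
The farthest remaining point A_3 is at distance² 3505/121 ≤ 8906/121.
Diameter = 2r = 2√(8906/121) ≈ 17.16.

17.16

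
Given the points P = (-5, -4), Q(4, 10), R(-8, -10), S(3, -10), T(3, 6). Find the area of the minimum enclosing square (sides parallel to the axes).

400

The bounding box has width 12 and height 20.
An axis-aligned square enclosing the set must have side ≥ max(width, height).
So the minimum side is max(12, 20) = 20.
Area = 20² = 400.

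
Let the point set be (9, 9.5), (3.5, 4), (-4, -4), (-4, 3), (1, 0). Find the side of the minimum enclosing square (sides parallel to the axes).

The bounding box has width 13 and height 13.5.
An axis-aligned square enclosing the set must have side ≥ max(width, height).
So the minimum side is max(13, 13.5) = 13.5.

13.5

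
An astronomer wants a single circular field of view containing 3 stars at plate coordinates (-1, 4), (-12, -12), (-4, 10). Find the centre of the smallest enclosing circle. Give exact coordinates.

(-8, -1)

Call the three points A, B, C in the order given.
Side lengths²: AB² = 377, AC² = 45, BC² = 548.
Since BC² = 548 ≥ 377 + 45 = 422, the angle opposite BC is not acute, so the smallest enclosing circle has BC as diameter.
Centre = midpoint of BC = (-8, -1), r² = 548/4 = 137.
Centre = (-8, -1).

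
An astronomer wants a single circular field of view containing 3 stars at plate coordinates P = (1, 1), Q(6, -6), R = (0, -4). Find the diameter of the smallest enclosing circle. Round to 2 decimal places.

Side lengths²: PQ² = 74, PR² = 26, QR² = 40.
Since PQ² = 74 ≥ 40 + 26 = 66, the angle opposite PQ is not acute, so the smallest enclosing circle has PQ as diameter.
Centre = midpoint of PQ = (3.5, -2.5), r² = 74/4 = 18.5.
Diameter = 2r = 2√(18.5) ≈ 8.60.

8.60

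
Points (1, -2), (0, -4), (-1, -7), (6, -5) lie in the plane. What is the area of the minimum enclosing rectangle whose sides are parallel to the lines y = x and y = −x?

In coordinates u = x + y, v = x − y the rectangle is axis-aligned; the map (x,y)→(u,v) scales areas by 2.
u-values: -1, -4, -8, 1; range = 1 − (-8) = 9.
v-values: 3, 4, 6, 11; range = 11 − 3 = 8.
Area = (9 × 8) / 2 = 36.

36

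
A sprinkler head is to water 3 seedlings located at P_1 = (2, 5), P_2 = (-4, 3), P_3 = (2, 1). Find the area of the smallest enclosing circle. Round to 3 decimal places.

Side lengths²: P_1P_2² = 40, P_1P_3² = 16, P_2P_3² = 40.
Since P_2P_3² = 40 < 40 + 16 = 56, the triangle is acute, so the smallest enclosing circle is the circumcircle.
Circumcentre = (-2/3, 3), r² = 100/9.
Area = π·r² = π·100/9 ≈ 34.907.

34.907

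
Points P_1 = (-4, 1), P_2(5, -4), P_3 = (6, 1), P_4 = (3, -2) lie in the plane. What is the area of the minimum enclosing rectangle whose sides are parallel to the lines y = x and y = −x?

In coordinates u = x + y, v = x − y the rectangle is axis-aligned; the map (x,y)→(u,v) scales areas by 2.
u-values: -3, 1, 7, 1; range = 7 − (-3) = 10.
v-values: -5, 9, 5, 5; range = 9 − (-5) = 14.
Area = (10 × 14) / 2 = 70.

70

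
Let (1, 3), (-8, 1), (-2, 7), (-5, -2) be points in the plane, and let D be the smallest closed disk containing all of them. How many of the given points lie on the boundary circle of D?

3

The farthest pair is (-2, 7)–(-5, -2) with squared distance 90. The circle on this segment as diameter has centre (-3.5, 2.5) and r² = 90/4 = 22.5.
Check (1, 3): distance² to centre = 20.5 ≤ 22.5, so it lies inside.
All remaining points lie in this disk, and no smaller disk contains both endpoints, so this is the minimum enclosing circle.
The points at distance exactly r from the centre are (-8, 1), (-2, 7), (-5, -2) — 3 points.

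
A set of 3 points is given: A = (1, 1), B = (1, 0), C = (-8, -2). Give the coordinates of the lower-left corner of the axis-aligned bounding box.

(-8, -2)

x-range [-8, 1], y-range [-2, 1].
The lower-left corner is (-8, -2).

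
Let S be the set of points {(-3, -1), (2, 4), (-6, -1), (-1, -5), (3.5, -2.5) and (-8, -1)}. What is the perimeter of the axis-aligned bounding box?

41

Width = max x − min x = 3.5 − (-8) = 11.5.
Height = max y − min y = 4 − (-5) = 9.
Perimeter = 2(11.5 + 9) = 41.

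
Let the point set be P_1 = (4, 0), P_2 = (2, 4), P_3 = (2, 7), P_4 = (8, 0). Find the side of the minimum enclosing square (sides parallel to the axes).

The bounding box has width 6 and height 7.
An axis-aligned square enclosing the set must have side ≥ max(width, height).
So the minimum side is max(6, 7) = 7.

7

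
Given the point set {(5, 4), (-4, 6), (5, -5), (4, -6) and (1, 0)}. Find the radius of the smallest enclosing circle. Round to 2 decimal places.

A smallest enclosing disk is always determined by at most three of the input points on its boundary.
The farthest pair is (-4, 6)–(4, -6) with squared distance 208. The circle on this segment as diameter has centre (0, 0) and r² = 208/4 = 52.
Check (5, 4): distance² to centre = 41 ≤ 52, so it lies inside.
All remaining points lie in this disk, and no smaller disk contains both endpoints, so this is the minimum enclosing circle.
r = √52 ≈ 7.21.

7.21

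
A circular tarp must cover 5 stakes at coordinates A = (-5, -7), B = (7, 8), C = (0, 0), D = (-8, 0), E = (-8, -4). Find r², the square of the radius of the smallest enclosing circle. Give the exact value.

1681/18

By Welzl's lemma the MEC is supported by two points (diametrically opposite) or three points (on a circumcircle).
The minimum enclosing circle is determined by three boundary points: A, B, E.
Their circumcentre is (1/6, 7/6) with r² = 1681/18.
The farthest remaining point D is at distance² 1225/18 ≤ 1681/18.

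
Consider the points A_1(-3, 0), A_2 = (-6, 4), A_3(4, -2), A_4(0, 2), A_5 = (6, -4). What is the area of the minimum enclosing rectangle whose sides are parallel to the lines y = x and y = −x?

50

In coordinates u = x + y, v = x − y the rectangle is axis-aligned; the map (x,y)→(u,v) scales areas by 2.
u-values: -3, -2, 2, 2, 2; range = 2 − (-3) = 5.
v-values: -3, -10, 6, -2, 10; range = 10 − (-10) = 20.
Area = (5 × 20) / 2 = 50.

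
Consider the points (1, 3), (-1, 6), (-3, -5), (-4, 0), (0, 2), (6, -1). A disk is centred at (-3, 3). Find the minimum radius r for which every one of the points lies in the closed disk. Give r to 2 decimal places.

9.85

The required radius is the distance from (-3, 3) to the farthest point.
Squared distances: 16, 13, 64, 10, 10, 97.
Maximum is 97, attained at (6, -1).
r = √97 ≈ 9.85.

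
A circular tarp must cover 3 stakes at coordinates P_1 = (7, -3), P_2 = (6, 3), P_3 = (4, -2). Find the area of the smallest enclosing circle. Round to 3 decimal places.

29.160

Side lengths²: P_1P_2² = 37, P_1P_3² = 10, P_2P_3² = 29.
Since P_1P_2² = 37 < 29 + 10 = 39, the triangle is acute, so the smallest enclosing circle is the circumcircle.
Circumcentre = (215/34, -1/34), r² = 5365/578.
Area = π·r² = π·5365/578 ≈ 29.160.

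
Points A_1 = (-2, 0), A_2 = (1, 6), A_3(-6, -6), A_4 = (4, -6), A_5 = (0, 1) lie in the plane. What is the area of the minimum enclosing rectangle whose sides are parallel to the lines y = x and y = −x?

In coordinates u = x + y, v = x − y the rectangle is axis-aligned; the map (x,y)→(u,v) scales areas by 2.
u-values: -2, 7, -12, -2, 1; range = 7 − (-12) = 19.
v-values: -2, -5, 0, 10, -1; range = 10 − (-5) = 15.
Area = (19 × 15) / 2 = 142.5.

142.5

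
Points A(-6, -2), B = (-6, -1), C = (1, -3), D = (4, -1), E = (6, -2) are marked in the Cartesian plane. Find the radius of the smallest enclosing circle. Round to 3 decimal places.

The minimum enclosing circle of a finite set is fixed by two of the points (as a diameter) or three (as a circumcircle).
The farthest pair is B–E with squared distance 145. The circle on this segment as diameter has centre (0, -1.5) and r² = 145/4 = 36.25.
Check A: distance² to centre = 36.25 ≤ 36.25, so it lies inside.
All remaining points lie in this disk, and no smaller disk contains both endpoints, so this is the minimum enclosing circle.
r = √(36.25) ≈ 6.021.

6.021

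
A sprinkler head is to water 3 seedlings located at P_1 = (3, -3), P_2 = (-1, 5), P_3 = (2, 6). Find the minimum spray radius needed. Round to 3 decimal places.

Side lengths²: P_1P_2² = 80, P_1P_3² = 82, P_2P_3² = 10.
Since P_1P_3² = 82 < 80 + 10 = 90, the triangle is acute, so the smallest enclosing circle is the circumcircle.
Circumcentre = (13/7, 10/7), r² = 1025/49.
r = √(1025/49) ≈ 4.574.

4.574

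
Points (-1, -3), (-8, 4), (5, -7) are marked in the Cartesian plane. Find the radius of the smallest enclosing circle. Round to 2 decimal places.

8.51

Call the three points A, B, C in the order given.
Side lengths²: AB² = 98, AC² = 52, BC² = 290.
Since BC² = 290 ≥ 98 + 52 = 150, the angle opposite BC is not acute, so the smallest enclosing circle has BC as diameter.
Centre = midpoint of BC = (-1.5, -1.5), r² = 290/4 = 72.5.
r = √(72.5) ≈ 8.51.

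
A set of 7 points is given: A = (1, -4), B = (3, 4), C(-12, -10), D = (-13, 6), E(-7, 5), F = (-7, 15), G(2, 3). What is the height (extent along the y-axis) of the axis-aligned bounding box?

25

max y = 15, min y = -10, so height = 25.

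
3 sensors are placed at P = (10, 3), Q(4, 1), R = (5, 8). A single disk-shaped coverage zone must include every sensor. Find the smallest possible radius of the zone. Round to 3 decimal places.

3.953

Side lengths²: PQ² = 40, PR² = 50, QR² = 50.
Since QR² = 50 < 50 + 40 = 90, the triangle is acute, so the smallest enclosing circle is the circumcircle.
Circumcentre = (6.25, 4.25), r² = 15.625.
r = √(15.625) ≈ 3.953.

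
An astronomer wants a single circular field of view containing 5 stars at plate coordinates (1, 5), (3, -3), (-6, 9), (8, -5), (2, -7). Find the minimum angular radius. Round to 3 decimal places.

9.899

The minimum enclosing circle of a finite set is fixed by two of the points (as a diameter) or three (as a circumcircle).
The farthest pair is (-6, 9)–(8, -5) with squared distance 392. The circle on this segment as diameter has centre (1, 2) and r² = 392/4 = 98.
Check (1, 5): distance² to centre = 9 ≤ 98, so it lies inside.
All remaining points lie in this disk, and no smaller disk contains both endpoints, so this is the minimum enclosing circle.
r = √98 ≈ 9.899.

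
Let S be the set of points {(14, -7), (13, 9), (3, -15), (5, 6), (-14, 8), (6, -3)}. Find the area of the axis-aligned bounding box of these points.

672

x ranges over [-14, 14], width 28.
y ranges over [-15, 9], height 24.
Area = 28 × 24 = 672.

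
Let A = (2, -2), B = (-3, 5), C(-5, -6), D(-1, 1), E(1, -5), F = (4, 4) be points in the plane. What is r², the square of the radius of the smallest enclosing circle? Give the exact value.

By Welzl's lemma the MEC is supported by two points (diametrically opposite) or three points (on a circumcircle).
The farthest pair is C–F with squared distance 181. The circle on this segment as diameter has centre (-0.5, -1) and r² = 181/4 = 45.25.
Check A: distance² to centre = 7.25 ≤ 45.25, so it lies inside.
All remaining points lie in this disk, and no smaller disk contains both endpoints, so this is the minimum enclosing circle.

45.25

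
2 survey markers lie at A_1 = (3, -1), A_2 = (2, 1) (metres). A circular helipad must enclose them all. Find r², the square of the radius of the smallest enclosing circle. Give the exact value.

1.25

The smallest circle enclosing two points has them as diameter endpoints.
Centre = midpoint = (2.5, 0); r² = |A_1A_2|²/4 = 5/4 = 1.25.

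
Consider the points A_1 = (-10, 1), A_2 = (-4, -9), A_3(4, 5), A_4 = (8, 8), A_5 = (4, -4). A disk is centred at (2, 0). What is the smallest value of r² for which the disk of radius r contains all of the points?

145

The required radius is the distance from (2, 0) to the farthest point.
Squared distances: 145, 117, 29, 100, 20.
Maximum is 145, attained at A_1.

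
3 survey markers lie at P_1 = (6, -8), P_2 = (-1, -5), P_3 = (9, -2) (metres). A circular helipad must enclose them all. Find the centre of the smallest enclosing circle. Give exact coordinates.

Side lengths²: P_1P_2² = 58, P_1P_3² = 45, P_2P_3² = 109.
Since P_2P_3² = 109 ≥ 58 + 45 = 103, the angle opposite P_2P_3 is not acute, so the smallest enclosing circle has P_2P_3 as diameter.
Centre = midpoint of P_2P_3 = (4, -3.5), r² = 109/4 = 27.25.
Centre = (4, -3.5).

(4, -3.5)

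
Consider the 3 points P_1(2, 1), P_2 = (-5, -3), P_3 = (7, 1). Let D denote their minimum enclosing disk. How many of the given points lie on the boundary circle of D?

Side lengths²: P_1P_2² = 65, P_1P_3² = 25, P_2P_3² = 160.
Since P_2P_3² = 160 ≥ 65 + 25 = 90, the angle opposite P_2P_3 is not acute, so the smallest enclosing circle has P_2P_3 as diameter.
Centre = midpoint of P_2P_3 = (1, -1), r² = 160/4 = 40.
The points at distance exactly r from the centre are P_2, P_3 — 2 points.

2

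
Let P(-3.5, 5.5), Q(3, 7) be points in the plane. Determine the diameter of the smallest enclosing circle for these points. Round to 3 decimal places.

6.671

The smallest circle enclosing two points has them as diameter endpoints.
Centre = midpoint = (-0.25, 6.25); r² = |PQ|²/4 = 44.5/4 = 11.125.
Diameter = 2r = 2√(11.125) ≈ 6.671.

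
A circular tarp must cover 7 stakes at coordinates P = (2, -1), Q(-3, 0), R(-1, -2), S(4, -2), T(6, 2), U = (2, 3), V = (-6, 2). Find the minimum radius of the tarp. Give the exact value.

6

By Welzl's lemma the MEC is supported by two points (diametrically opposite) or three points (on a circumcircle).
The farthest pair is T–V with squared distance 144. The circle on this segment as diameter has centre (0, 2) and r² = 144/4 = 36.
Check P: distance² to centre = 13 ≤ 36, so it lies inside.
All remaining points lie in this disk, and no smaller disk contains both endpoints, so this is the minimum enclosing circle.
r = √36 = 6.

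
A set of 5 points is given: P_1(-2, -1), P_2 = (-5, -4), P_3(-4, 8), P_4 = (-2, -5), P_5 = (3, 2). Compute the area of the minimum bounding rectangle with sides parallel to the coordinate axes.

x ranges over [-5, 3], width 8.
y ranges over [-5, 8], height 13.
Area = 8 × 13 = 104.

104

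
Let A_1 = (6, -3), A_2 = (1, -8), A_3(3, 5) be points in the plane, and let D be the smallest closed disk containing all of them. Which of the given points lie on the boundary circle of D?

A_2, A_3

Side lengths²: A_1A_2² = 50, A_1A_3² = 73, A_2A_3² = 173.
Since A_2A_3² = 173 ≥ 73 + 50 = 123, the angle opposite A_2A_3 is not acute, so the smallest enclosing circle has A_2A_3 as diameter.
Centre = midpoint of A_2A_3 = (2, -1.5), r² = 173/4 = 43.25.
The points at distance exactly r from the centre are A_2, A_3 — 2 points.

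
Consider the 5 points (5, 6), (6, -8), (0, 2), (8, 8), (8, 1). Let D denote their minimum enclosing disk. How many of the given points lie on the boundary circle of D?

2

A smallest enclosing disk is always determined by at most three of the input points on its boundary.
The farthest pair is (6, -8)–(8, 8) with squared distance 260. The circle on this segment as diameter has centre (7, 0) and r² = 260/4 = 65.
Check (5, 6): distance² to centre = 40 ≤ 65, so it lies inside.
All remaining points lie in this disk, and no smaller disk contains both endpoints, so this is the minimum enclosing circle.
The points at distance exactly r from the centre are (6, -8), (8, 8) — 2 points.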